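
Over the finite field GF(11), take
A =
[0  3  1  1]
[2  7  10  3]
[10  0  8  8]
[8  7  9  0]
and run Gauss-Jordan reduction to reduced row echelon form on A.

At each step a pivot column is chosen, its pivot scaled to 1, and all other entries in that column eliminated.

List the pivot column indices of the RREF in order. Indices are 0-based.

step 1: exchange rows 0,1
step 1: normalize row 0 (÷2) = (1, 9, 5, 7)
  row 2: subtract 10×row0 = (0, 9, 2, 4)
  row 3: subtract 8×row0 = (0, 1, 2, 10)
step 2: normalize row 1 (÷3) = (0, 1, 4, 4)
  row 0: subtract 9×row1 = (1, 0, 2, 4)
  row 2: subtract 9×row1 = (0, 0, 10, 1)
  row 3: subtract 1×row1 = (0, 0, 9, 6)
step 3: normalize row 2 (÷10) = (0, 0, 1, 10)
  row 0: subtract 2×row2 = (1, 0, 0, 6)
  row 1: subtract 4×row2 = (0, 1, 0, 8)
  row 3: subtract 9×row2 = (0, 0, 0, 4)
step 4: normalize row 3 (÷4) = (0, 0, 0, 1)
  row 0: subtract 6×row3 = (1, 0, 0, 0)
  row 1: subtract 8×row3 = (0, 1, 0, 0)
  row 2: subtract 10×row3 = (0, 0, 1, 0)

pivot columns: 0, 1, 2, 3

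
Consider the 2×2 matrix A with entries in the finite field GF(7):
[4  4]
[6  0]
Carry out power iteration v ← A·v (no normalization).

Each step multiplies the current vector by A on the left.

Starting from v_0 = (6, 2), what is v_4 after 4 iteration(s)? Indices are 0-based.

v_4 = (1, 6)

v_0 = (6, 2).
v_1 = A·v_0 = (4, 1).
v_2 = A·v_1 = (6, 3).
v_3 = A·v_2 = (1, 1).
v_4 = A·v_3 = (1, 6).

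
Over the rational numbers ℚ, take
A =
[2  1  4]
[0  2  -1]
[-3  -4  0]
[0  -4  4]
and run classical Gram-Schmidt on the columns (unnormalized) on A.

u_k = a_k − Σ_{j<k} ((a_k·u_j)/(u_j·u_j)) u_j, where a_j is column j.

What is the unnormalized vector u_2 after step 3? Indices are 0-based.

u_2 = (30/19, 101/95, 20/19, -12/95)

Step 1: u_0 = a_0 = (2, 0, -3, 0).
Step 2: u_1 = a_1 − (14/13)·u_0 = (-15/13, 2, -10/13, -4).
Step 3: u_2 = a_2 − (8/13)·u_0 − (-98/95)·u_1 = (30/19, 101/95, 20/19, -12/95).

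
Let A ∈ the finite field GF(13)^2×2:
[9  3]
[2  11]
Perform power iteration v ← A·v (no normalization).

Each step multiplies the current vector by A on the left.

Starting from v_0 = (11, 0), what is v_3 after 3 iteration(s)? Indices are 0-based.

v_0 = (11, 0).
v_1 = A·v_0 = (8, 9).
v_2 = A·v_1 = (8, 11).
v_3 = A·v_2 = (1, 7).

v_3 = (1, 7)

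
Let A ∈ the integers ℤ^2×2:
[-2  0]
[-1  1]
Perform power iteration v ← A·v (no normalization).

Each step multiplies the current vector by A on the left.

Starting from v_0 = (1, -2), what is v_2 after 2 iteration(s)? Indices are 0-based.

v_2 = (4, -1)

v_0 = (1, -2).
v_1 = A·v_0 = (-2, -3).
v_2 = A·v_1 = (4, -1).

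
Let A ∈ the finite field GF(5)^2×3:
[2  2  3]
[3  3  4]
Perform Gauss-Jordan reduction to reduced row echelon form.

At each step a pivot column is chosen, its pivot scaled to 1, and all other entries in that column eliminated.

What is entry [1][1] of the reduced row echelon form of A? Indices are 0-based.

M[1][1] = 0

pivot(0,0)=2: scale R0 → (1, 1, 4)
  clear (1,0): R1 −= (3)R0 → (0, 0, 2)
col 1: no nonzero at/below row 1; advance.
pivot(1,2)=2: scale R1 → (0, 0, 1)
  clear (0,2): R0 −= (4)R1 → (1, 1, 0)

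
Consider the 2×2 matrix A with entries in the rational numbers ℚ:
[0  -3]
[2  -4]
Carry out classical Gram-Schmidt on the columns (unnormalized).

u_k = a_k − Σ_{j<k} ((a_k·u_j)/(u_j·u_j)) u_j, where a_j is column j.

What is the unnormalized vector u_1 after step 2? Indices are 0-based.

Step 1: u_0 = a_0 = (0, 2).
Step 2: u_1 = a_1 − (-2)·u_0 = (-3, 0).

u_1 = (-3, 0)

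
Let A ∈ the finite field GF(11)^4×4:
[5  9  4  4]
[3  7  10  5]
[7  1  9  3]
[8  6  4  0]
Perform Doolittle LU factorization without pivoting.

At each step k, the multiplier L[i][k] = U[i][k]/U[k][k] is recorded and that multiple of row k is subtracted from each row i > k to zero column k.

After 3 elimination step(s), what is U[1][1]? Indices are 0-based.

U[1][1] = 6

Step 1: pivot at (0,0) is 5.
  row1 ← row1 − (5)·row0  ⇒  L[1][0]=5, U row1=(0, 6, 1, 7)
  row2 ← row2 − (8)·row0  ⇒  L[2][0]=8, U row2=(0, 6, 10, 4)
  row3 ← row3 − (6)·row0  ⇒  L[3][0]=6, U row3=(0, 7, 2, 9)
Step 2: pivot at (1,1) is 6.
  row2 ← row2 − (1)·row1  ⇒  L[2][1]=1, U row2=(0, 0, 9, 8)
  row3 ← row3 − (3)·row1  ⇒  L[3][1]=3, U row3=(0, 0, 10, 10)
Step 3: pivot at (2,2) is 9.
  row3 ← row3 − (6)·row2  ⇒  L[3][2]=6, U row3=(0, 0, 0, 6)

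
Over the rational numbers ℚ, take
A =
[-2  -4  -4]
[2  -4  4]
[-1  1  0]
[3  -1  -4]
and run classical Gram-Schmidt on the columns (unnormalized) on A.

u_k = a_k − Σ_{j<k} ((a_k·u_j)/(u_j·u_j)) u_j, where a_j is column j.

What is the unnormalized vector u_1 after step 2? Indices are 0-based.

Step 1: u_0 = a_0 = (-2, 2, -1, 3).
Step 2: u_1 = a_1 − (-2/9)·u_0 = (-40/9, -32/9, 7/9, -1/3).

u_1 = (-40/9, -32/9, 7/9, -1/3)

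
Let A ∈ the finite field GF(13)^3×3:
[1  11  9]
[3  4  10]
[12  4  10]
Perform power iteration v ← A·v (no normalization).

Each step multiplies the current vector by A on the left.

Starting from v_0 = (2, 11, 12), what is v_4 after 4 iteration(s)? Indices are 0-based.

v_0 = (2, 11, 12).
v_1 = A·v_0 = (10, 1, 6).
v_2 = A·v_1 = (10, 3, 2).
v_3 = A·v_2 = (9, 10, 9).
v_4 = A·v_3 = (5, 1, 4).

v_4 = (5, 1, 4)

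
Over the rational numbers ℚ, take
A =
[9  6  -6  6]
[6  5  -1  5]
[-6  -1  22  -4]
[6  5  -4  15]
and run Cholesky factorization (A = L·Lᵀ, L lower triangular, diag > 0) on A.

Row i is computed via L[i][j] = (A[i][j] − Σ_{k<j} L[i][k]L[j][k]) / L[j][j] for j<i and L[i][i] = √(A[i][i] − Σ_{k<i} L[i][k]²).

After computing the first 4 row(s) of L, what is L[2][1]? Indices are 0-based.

L[2][1] = 3

Step 1: L[0][0] = √(9) = 3.
  L[1][0] = (6) / L[0][0] = 2.
Step 2: L[1][1] = √(1) = 1.
  L[2][0] = (-6) / L[0][0] = -2.
  L[2][1] = (3) / L[1][1] = 3.
Step 3: L[2][2] = √(9) = 3.
  L[3][0] = (6) / L[0][0] = 2.
  L[3][1] = (1) / L[1][1] = 1.
  L[3][2] = (-3) / L[2][2] = -1.
Step 4: L[3][3] = √(9) = 3.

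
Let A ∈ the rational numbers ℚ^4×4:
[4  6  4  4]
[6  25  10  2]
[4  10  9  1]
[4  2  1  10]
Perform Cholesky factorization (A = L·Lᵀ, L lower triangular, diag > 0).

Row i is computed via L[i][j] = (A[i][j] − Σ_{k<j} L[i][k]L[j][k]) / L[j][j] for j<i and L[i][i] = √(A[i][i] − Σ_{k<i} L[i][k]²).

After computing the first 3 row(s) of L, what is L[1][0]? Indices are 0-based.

Step 1: L[0][0] = √(4) = 2.
  L[1][0] = (6) / L[0][0] = 3.
Step 2: L[1][1] = √(16) = 4.
  L[2][0] = (4) / L[0][0] = 2.
  L[2][1] = (4) / L[1][1] = 1.
Step 3: L[2][2] = √(4) = 2.

L[1][0] = 3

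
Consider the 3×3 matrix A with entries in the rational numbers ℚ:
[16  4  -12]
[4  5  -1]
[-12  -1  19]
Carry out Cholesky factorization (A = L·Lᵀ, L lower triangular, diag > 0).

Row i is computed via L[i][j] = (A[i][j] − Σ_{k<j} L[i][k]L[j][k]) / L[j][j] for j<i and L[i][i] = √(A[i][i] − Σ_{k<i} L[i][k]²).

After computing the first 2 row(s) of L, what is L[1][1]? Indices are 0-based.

Step 1: L[0][0] = √(16) = 4.
  L[1][0] = (4) / L[0][0] = 1.
Step 2: L[1][1] = √(4) = 2.

L[1][1] = 2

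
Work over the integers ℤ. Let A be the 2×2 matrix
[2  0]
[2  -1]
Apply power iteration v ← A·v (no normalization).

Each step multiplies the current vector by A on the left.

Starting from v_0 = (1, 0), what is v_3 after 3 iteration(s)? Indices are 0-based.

v_0 = (1, 0).
v_1 = A·v_0 = (2, 2).
v_2 = A·v_1 = (4, 2).
v_3 = A·v_2 = (8, 6).

v_3 = (8, 6)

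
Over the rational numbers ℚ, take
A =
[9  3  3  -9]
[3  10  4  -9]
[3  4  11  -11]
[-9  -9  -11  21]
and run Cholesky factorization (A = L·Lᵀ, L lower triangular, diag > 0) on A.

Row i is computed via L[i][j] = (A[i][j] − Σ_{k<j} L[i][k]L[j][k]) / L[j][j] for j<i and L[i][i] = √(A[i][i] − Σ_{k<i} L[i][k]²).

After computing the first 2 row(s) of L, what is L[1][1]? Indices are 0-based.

Step 1: L[0][0] = √(9) = 3.
  L[1][0] = (3) / L[0][0] = 1.
Step 2: L[1][1] = √(9) = 3.

L[1][1] = 3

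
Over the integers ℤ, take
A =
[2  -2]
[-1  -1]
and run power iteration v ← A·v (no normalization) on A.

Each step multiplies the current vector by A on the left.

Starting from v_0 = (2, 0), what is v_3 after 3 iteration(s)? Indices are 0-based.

v_0 = (2, 0).
v_1 = A·v_0 = (4, -2).
v_2 = A·v_1 = (12, -2).
v_3 = A·v_2 = (28, -10).

v_3 = (28, -10)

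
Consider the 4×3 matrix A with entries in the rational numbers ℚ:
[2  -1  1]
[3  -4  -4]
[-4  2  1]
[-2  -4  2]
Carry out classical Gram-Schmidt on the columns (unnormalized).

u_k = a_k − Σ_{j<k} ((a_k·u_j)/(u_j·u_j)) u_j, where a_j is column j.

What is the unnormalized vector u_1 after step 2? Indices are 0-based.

Step 1: u_0 = a_0 = (2, 3, -4, -2).
Step 2: u_1 = a_1 − (-14/33)·u_0 = (-5/33, -30/11, 10/33, -160/33).

u_1 = (-5/33, -30/11, 10/33, -160/33)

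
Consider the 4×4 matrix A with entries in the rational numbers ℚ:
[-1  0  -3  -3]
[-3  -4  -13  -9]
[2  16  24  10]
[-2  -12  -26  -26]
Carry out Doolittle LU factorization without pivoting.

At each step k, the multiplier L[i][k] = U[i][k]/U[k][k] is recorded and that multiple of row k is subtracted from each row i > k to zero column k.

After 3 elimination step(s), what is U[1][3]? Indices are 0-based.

U[1][3] = 0

k=0: U[0][0]=-1
  eliminate (1,0): mult=3, new row 1: (0, -4, -4, 0); set L[1][0]=3
  eliminate (2,0): mult=-2, new row 2: (0, 16, 18, 4); set L[2][0]=-2
  eliminate (3,0): mult=2, new row 3: (0, -12, -20, -20); set L[3][0]=2
k=1: U[1][1]=-4
  eliminate (2,1): mult=-4, new row 2: (0, 0, 2, 4); set L[2][1]=-4
  eliminate (3,1): mult=3, new row 3: (0, 0, -8, -20); set L[3][1]=3
k=2: U[2][2]=2
  eliminate (3,2): mult=-4, new row 3: (0, 0, 0, -4); set L[3][2]=-4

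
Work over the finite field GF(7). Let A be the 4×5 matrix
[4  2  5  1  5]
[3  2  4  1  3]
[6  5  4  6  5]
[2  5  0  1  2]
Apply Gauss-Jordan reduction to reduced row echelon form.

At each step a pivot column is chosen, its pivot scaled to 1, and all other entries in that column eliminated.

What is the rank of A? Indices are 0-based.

step 1: normalize row 0 (÷4) = (1, 4, 3, 2, 3)
  row 1: subtract 3×row0 = (0, 4, 2, 2, 1)
  row 2: subtract 6×row0 = (0, 2, 0, 1, 1)
  row 3: subtract 2×row0 = (0, 4, 1, 4, 3)
step 2: normalize row 1 (÷4) = (0, 1, 4, 4, 2)
  row 0: subtract 4×row1 = (1, 0, 1, 0, 2)
  row 2: subtract 2×row1 = (0, 0, 6, 0, 4)
  row 3: subtract 4×row1 = (0, 0, 6, 2, 2)
step 3: normalize row 2 (÷6) = (0, 0, 1, 0, 3)
  row 0: subtract 1×row2 = (1, 0, 0, 0, 6)
  row 1: subtract 4×row2 = (0, 1, 0, 4, 4)
  row 3: subtract 6×row2 = (0, 0, 0, 2, 5)
step 4: normalize row 3 (÷2) = (0, 0, 0, 1, 6)
  row 1: subtract 4×row3 = (0, 1, 0, 0, 1)

rank = 4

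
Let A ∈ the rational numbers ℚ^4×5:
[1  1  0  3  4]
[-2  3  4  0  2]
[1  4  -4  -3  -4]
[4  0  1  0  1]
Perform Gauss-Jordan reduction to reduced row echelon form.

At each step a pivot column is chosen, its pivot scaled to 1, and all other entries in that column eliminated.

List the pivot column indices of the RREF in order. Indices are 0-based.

pivot columns: 0, 1, 2, 3

pivot(0,0)=1: scale R0 → (1, 1, 0, 3, 4)
  clear (1,0): R1 −= (-2)R0 → (0, 5, 4, 6, 10)
  clear (2,0): R2 −= (1)R0 → (0, 3, -4, -6, -8)
  clear (3,0): R3 −= (4)R0 → (0, -4, 1, -12, -15)
pivot(1,1)=5: scale R1 → (0, 1, 4/5, 6/5, 2)
  clear (0,1): R0 −= (1)R1 → (1, 0, -4/5, 9/5, 2)
  clear (2,1): R2 −= (3)R1 → (0, 0, -32/5, -48/5, -14)
  clear (3,1): R3 −= (-4)R1 → (0, 0, 21/5, -36/5, -7)
pivot(2,2)=-32/5: scale R2 → (0, 0, 1, 3/2, 35/16)
  clear (0,2): R0 −= (-4/5)R2 → (1, 0, 0, 3, 15/4)
  clear (1,2): R1 −= (4/5)R2 → (0, 1, 0, 0, 1/4)
  clear (3,2): R3 −= (21/5)R2 → (0, 0, 0, -27/2, -259/16)
pivot(3,3)=-27/2: scale R3 → (0, 0, 0, 1, 259/216)
  clear (0,3): R0 −= (3)R3 → (1, 0, 0, 0, 11/72)
  clear (2,3): R2 −= (3/2)R3 → (0, 0, 1, 0, 7/18)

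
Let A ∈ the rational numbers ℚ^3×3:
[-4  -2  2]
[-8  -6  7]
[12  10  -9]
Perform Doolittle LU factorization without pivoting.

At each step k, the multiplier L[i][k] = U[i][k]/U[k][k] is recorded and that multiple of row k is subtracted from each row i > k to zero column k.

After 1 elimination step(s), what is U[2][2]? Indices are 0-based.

U[2][2] = -3

Step 1: pivot at (0,0) is -4.
  row1 ← row1 − (2)·row0  ⇒  L[1][0]=2, U row1=(0, -2, 3)
  row2 ← row2 − (-3)·row0  ⇒  L[2][0]=-3, U row2=(0, 4, -3)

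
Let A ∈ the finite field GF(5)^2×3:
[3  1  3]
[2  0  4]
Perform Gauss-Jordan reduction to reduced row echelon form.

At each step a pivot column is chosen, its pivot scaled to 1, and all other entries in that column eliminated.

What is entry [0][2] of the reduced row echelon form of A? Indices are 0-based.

M[0][2] = 2

step 1: normalize row 0 (÷3) = (1, 2, 1)
  row 1: subtract 2×row0 = (0, 1, 2)
step 2: normalize row 1 (÷1) = (0, 1, 2)
  row 0: subtract 2×row1 = (1, 0, 2)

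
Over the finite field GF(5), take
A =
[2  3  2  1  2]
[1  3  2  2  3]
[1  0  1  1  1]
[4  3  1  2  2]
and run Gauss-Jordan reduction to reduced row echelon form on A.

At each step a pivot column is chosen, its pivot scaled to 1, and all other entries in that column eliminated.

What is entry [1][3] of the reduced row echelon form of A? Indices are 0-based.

M[1][3] = 3

pivot(0,0)=2: scale R0 → (1, 4, 1, 3, 1)
  clear (1,0): R1 −= (1)R0 → (0, 4, 1, 4, 2)
  clear (2,0): R2 −= (1)R0 → (0, 1, 0, 3, 0)
  clear (3,0): R3 −= (4)R0 → (0, 2, 2, 0, 3)
pivot(1,1)=4: scale R1 → (0, 1, 4, 1, 3)
  clear (0,1): R0 −= (4)R1 → (1, 0, 0, 4, 4)
  clear (2,1): R2 −= (1)R1 → (0, 0, 1, 2, 2)
  clear (3,1): R3 −= (2)R1 → (0, 0, 4, 3, 2)
pivot(2,2)=1: scale R2 → (0, 0, 1, 2, 2)
  clear (1,2): R1 −= (4)R2 → (0, 1, 0, 3, 0)
  clear (3,2): R3 −= (4)R2 → (0, 0, 0, 0, 4)
col 3: no nonzero at/below row 3; advance.
pivot(3,4)=4: scale R3 → (0, 0, 0, 0, 1)
  clear (0,4): R0 −= (4)R3 → (1, 0, 0, 4, 0)
  clear (2,4): R2 −= (2)R3 → (0, 0, 1, 2, 0)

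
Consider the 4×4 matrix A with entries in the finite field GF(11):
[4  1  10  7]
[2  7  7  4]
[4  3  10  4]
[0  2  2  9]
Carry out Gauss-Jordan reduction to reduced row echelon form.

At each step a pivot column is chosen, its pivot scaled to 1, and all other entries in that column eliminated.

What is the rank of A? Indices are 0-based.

rank = 4

step 1: normalize row 0 (÷4) = (1, 3, 8, 10)
  row 1: subtract 2×row0 = (0, 1, 2, 6)
  row 2: subtract 4×row0 = (0, 2, 0, 8)
step 2: normalize row 1 (÷1) = (0, 1, 2, 6)
  row 0: subtract 3×row1 = (1, 0, 2, 3)
  row 2: subtract 2×row1 = (0, 0, 7, 7)
  row 3: subtract 2×row1 = (0, 0, 9, 8)
step 3: normalize row 2 (÷7) = (0, 0, 1, 1)
  row 0: subtract 2×row2 = (1, 0, 0, 1)
  row 1: subtract 2×row2 = (0, 1, 0, 4)
  row 3: subtract 9×row2 = (0, 0, 0, 10)
step 4: normalize row 3 (÷10) = (0, 0, 0, 1)
  row 0: subtract 1×row3 = (1, 0, 0, 0)
  row 1: subtract 4×row3 = (0, 1, 0, 0)
  row 2: subtract 1×row3 = (0, 0, 1, 0)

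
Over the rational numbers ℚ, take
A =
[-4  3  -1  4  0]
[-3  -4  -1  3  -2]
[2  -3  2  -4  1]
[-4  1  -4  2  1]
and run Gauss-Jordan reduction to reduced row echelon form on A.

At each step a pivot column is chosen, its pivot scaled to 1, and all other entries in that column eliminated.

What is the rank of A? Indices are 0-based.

[1] R0 /= -4  ⇒  (1, -3/4, 1/4, -1, 0)
     R1 -= -3·R0  ⇒  (0, -25/4, -1/4, 0, -2)
     R2 -= 2·R0  ⇒  (0, -3/2, 3/2, -2, 1)
     R3 -= -4·R0  ⇒  (0, -2, -3, -2, 1)
[2] R1 /= -25/4  ⇒  (0, 1, 1/25, 0, 8/25)
     R0 -= -3/4·R1  ⇒  (1, 0, 7/25, -1, 6/25)
     R2 -= -3/2·R1  ⇒  (0, 0, 39/25, -2, 37/25)
     R3 -= -2·R1  ⇒  (0, 0, -73/25, -2, 41/25)
[3] R2 /= 39/25  ⇒  (0, 0, 1, -50/39, 37/39)
     R0 -= 7/25·R2  ⇒  (1, 0, 0, -25/39, -1/39)
     R1 -= 1/25·R2  ⇒  (0, 1, 0, 2/39, 11/39)
     R3 -= -73/25·R2  ⇒  (0, 0, 0, -224/39, 172/39)
[4] R3 /= -224/39  ⇒  (0, 0, 0, 1, -43/56)
     R0 -= -25/39·R3  ⇒  (1, 0, 0, 0, -29/56)
     R1 -= 2/39·R3  ⇒  (0, 1, 0, 0, 9/28)
     R2 -= -50/39·R3  ⇒  (0, 0, 1, 0, -1/28)

rank = 4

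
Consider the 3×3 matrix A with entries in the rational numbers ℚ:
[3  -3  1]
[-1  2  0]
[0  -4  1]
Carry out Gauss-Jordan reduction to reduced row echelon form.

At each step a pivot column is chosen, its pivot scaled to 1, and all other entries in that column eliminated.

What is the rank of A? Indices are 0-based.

[1] R0 /= 3  ⇒  (1, -1, 1/3)
     R1 -= -1·R0  ⇒  (0, 1, 1/3)
[2] R1 /= 1  ⇒  (0, 1, 1/3)
     R0 -= -1·R1  ⇒  (1, 0, 2/3)
     R2 -= -4·R1  ⇒  (0, 0, 7/3)
[3] R2 /= 7/3  ⇒  (0, 0, 1)
     R0 -= 2/3·R2  ⇒  (1, 0, 0)
     R1 -= 1/3·R2  ⇒  (0, 1, 0)

rank = 3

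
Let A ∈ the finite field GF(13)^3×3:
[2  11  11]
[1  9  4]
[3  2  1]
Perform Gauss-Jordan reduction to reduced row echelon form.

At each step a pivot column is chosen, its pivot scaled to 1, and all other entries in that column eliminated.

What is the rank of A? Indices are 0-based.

[1] R0 /= 2  ⇒  (1, 12, 12)
     R1 -= 1·R0  ⇒  (0, 10, 5)
     R2 -= 3·R0  ⇒  (0, 5, 4)
[2] R1 /= 10  ⇒  (0, 1, 7)
     R0 -= 12·R1  ⇒  (1, 0, 6)
     R2 -= 5·R1  ⇒  (0, 0, 8)
[3] R2 /= 8  ⇒  (0, 0, 1)
     R0 -= 6·R2  ⇒  (1, 0, 0)
     R1 -= 7·R2  ⇒  (0, 1, 0)

rank = 3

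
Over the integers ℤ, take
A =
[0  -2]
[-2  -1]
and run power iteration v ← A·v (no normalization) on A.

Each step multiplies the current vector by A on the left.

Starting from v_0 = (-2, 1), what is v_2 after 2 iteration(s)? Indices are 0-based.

v_0 = (-2, 1).
v_1 = A·v_0 = (-2, 3).
v_2 = A·v_1 = (-6, 1).

v_2 = (-6, 1)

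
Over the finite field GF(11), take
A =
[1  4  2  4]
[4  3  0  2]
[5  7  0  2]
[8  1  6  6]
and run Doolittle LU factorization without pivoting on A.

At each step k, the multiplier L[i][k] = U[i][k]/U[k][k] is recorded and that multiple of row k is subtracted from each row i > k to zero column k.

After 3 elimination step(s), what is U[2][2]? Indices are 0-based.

U[2][2] = 9

Step 1: pivot at (0,0) is 1.
  row1 ← row1 − (4)·row0  ⇒  L[1][0]=4, U row1=(0, 9, 3, 8)
  row2 ← row2 − (5)·row0  ⇒  L[2][0]=5, U row2=(0, 9, 1, 4)
  row3 ← row3 − (8)·row0  ⇒  L[3][0]=8, U row3=(0, 2, 1, 7)
Step 2: pivot at (1,1) is 9.
  row2 ← row2 − (1)·row1  ⇒  L[2][1]=1, U row2=(0, 0, 9, 7)
  row3 ← row3 − (10)·row1  ⇒  L[3][1]=10, U row3=(0, 0, 4, 4)
Step 3: pivot at (2,2) is 9.
  row3 ← row3 − (9)·row2  ⇒  L[3][2]=9, U row3=(0, 0, 0, 7)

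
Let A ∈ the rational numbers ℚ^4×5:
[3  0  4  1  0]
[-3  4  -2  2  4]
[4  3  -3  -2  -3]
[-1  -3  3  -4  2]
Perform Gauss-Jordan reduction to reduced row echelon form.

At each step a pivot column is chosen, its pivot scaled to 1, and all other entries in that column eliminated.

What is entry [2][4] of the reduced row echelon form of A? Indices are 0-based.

pivot(0,0)=3: scale R0 → (1, 0, 4/3, 1/3, 0)
  clear (1,0): R1 −= (-3)R0 → (0, 4, 2, 3, 4)
  clear (2,0): R2 −= (4)R0 → (0, 3, -25/3, -10/3, -3)
  clear (3,0): R3 −= (-1)R0 → (0, -3, 13/3, -11/3, 2)
pivot(1,1)=4: scale R1 → (0, 1, 1/2, 3/4, 1)
  clear (2,1): R2 −= (3)R1 → (0, 0, -59/6, -67/12, -6)
  clear (3,1): R3 −= (-3)R1 → (0, 0, 35/6, -17/12, 5)
pivot(2,2)=-59/6: scale R2 → (0, 0, 1, 67/118, 36/59)
  clear (0,2): R0 −= (4/3)R2 → (1, 0, 0, -25/59, -48/59)
  clear (1,2): R1 −= (1/2)R2 → (0, 1, 0, 55/118, 41/59)
  clear (3,2): R3 −= (35/6)R2 → (0, 0, 0, -279/59, 85/59)
pivot(3,3)=-279/59: scale R3 → (0, 0, 0, 1, -85/279)
  clear (0,3): R0 −= (-25/59)R3 → (1, 0, 0, 0, -263/279)
  clear (1,3): R1 −= (55/118)R3 → (0, 1, 0, 0, 467/558)
  clear (2,3): R2 −= (67/118)R3 → (0, 0, 1, 0, 437/558)

M[2][4] = 437/558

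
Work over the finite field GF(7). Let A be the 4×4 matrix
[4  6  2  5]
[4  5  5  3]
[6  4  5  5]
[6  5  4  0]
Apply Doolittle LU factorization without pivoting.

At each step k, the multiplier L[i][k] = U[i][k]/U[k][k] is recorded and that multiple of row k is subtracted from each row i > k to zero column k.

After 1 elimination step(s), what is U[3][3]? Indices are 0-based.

[col 0] pivot 4
  R1 -= 1*R0 → (0, 6, 3, 5)  (L[1][0] := 1)
  R2 -= 5*R0 → (0, 2, 2, 1)  (L[2][0] := 5)
  R3 -= 5*R0 → (0, 3, 1, 3)  (L[3][0] := 5)

U[3][3] = 3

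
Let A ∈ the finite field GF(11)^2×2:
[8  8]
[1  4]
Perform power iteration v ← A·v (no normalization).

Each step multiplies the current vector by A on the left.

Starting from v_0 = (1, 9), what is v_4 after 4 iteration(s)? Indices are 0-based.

v_0 = (1, 9).
v_1 = A·v_0 = (3, 4).
v_2 = A·v_1 = (1, 8).
v_3 = A·v_2 = (6, 0).
v_4 = A·v_3 = (4, 6).

v_4 = (4, 6)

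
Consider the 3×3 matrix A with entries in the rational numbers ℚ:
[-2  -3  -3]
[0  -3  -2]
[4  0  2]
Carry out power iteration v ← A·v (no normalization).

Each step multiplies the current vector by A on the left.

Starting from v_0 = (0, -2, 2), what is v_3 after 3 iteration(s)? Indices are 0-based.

v_0 = (0, -2, 2).
v_1 = A·v_0 = (0, 2, 4).
v_2 = A·v_1 = (-18, -14, 8).
v_3 = A·v_2 = (54, 26, -56).

v_3 = (54, 26, -56)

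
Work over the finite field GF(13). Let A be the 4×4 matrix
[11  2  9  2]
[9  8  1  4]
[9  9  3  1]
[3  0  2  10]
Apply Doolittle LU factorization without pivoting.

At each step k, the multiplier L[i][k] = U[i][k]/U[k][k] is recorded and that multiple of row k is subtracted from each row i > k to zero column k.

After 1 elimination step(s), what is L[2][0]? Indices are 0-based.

L[2][0] = 2

[col 0] pivot 11
  R1 -= 2*R0 → (0, 4, 9, 0)  (L[1][0] := 2)
  R2 -= 2*R0 → (0, 5, 11, 10)  (L[2][0] := 2)
  R3 -= 5*R0 → (0, 3, 9, 0)  (L[3][0] := 5)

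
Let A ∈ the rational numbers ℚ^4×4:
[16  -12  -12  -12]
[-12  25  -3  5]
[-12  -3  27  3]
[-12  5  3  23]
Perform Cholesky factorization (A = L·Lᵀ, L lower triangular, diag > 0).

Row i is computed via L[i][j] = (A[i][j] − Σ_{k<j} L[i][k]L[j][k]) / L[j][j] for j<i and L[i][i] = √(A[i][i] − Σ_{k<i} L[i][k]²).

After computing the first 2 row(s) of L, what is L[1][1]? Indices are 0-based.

L[1][1] = 4

Step 1: L[0][0] = √(16) = 4.
  L[1][0] = (-12) / L[0][0] = -3.
Step 2: L[1][1] = √(16) = 4.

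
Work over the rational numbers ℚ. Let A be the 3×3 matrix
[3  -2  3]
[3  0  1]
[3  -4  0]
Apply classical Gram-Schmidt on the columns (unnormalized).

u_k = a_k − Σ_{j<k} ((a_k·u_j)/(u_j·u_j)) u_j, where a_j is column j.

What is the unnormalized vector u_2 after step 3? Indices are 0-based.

Step 1: u_0 = a_0 = (3, 3, 3).
Step 2: u_1 = a_1 − (-2/3)·u_0 = (0, 2, -2).
Step 3: u_2 = a_2 − (4/9)·u_0 − (1/4)·u_1 = (5/3, -5/6, -5/6).

u_2 = (5/3, -5/6, -5/6)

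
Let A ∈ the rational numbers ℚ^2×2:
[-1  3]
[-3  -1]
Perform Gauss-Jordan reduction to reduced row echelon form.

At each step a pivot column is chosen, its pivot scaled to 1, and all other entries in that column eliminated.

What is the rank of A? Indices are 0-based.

rank = 2

[1] R0 /= -1  ⇒  (1, -3)
     R1 -= -3·R0  ⇒  (0, -10)
[2] R1 /= -10  ⇒  (0, 1)
     R0 -= -3·R1  ⇒  (1, 0)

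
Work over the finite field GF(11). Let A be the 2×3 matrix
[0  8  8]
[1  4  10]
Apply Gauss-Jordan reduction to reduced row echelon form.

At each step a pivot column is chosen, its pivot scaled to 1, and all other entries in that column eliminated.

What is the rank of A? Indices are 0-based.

rank = 2

pivot(0,0): swap R0↔R1
pivot(0,0)=1: scale R0 → (1, 4, 10)
pivot(1,1)=8: scale R1 → (0, 1, 1)
  clear (0,1): R0 −= (4)R1 → (1, 0, 6)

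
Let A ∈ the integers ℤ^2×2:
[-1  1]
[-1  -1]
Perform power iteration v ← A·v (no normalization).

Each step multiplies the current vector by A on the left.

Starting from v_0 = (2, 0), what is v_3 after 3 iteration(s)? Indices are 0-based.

v_0 = (2, 0).
v_1 = A·v_0 = (-2, -2).
v_2 = A·v_1 = (0, 4).
v_3 = A·v_2 = (4, -4).

v_3 = (4, -4)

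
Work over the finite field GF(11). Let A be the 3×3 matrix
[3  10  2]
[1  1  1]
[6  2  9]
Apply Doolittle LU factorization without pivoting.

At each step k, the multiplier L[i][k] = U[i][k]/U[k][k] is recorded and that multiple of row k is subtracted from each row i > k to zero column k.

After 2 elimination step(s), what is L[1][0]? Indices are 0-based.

[col 0] pivot 3
  R1 -= 4*R0 → (0, 5, 4)  (L[1][0] := 4)
  R2 -= 2*R0 → (0, 4, 5)  (L[2][0] := 2)
[col 1] pivot 5
  R2 -= 3*R1 → (0, 0, 4)  (L[2][1] := 3)

L[1][0] = 4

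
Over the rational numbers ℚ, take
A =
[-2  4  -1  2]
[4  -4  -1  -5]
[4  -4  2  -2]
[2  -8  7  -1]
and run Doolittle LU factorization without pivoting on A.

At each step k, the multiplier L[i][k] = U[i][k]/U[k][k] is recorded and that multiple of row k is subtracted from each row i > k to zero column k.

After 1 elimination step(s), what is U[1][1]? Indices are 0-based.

U[1][1] = 4

k=0: U[0][0]=-2
  eliminate (1,0): mult=-2, new row 1: (0, 4, -3, -1); set L[1][0]=-2
  eliminate (2,0): mult=-2, new row 2: (0, 4, 0, 2); set L[2][0]=-2
  eliminate (3,0): mult=-1, new row 3: (0, -4, 6, 1); set L[3][0]=-1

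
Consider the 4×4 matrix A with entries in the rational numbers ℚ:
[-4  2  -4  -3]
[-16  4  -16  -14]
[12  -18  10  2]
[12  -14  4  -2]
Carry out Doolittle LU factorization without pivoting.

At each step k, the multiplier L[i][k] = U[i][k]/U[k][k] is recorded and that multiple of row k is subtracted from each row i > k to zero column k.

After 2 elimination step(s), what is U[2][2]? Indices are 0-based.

U[2][2] = -2

Step 1: pivot at (0,0) is -4.
  row1 ← row1 − (4)·row0  ⇒  L[1][0]=4, U row1=(0, -4, 0, -2)
  row2 ← row2 − (-3)·row0  ⇒  L[2][0]=-3, U row2=(0, -12, -2, -7)
  row3 ← row3 − (-3)·row0  ⇒  L[3][0]=-3, U row3=(0, -8, -8, -11)
Step 2: pivot at (1,1) is -4.
  row2 ← row2 − (3)·row1  ⇒  L[2][1]=3, U row2=(0, 0, -2, -1)
  row3 ← row3 − (2)·row1  ⇒  L[3][1]=2, U row3=(0, 0, -8, -7)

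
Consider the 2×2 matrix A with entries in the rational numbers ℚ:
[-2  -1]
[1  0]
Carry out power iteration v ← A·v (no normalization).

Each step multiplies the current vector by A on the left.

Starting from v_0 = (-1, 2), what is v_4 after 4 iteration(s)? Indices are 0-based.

v_0 = (-1, 2).
v_1 = A·v_0 = (0, -1).
v_2 = A·v_1 = (1, 0).
v_3 = A·v_2 = (-2, 1).
v_4 = A·v_3 = (3, -2).

v_4 = (3, -2)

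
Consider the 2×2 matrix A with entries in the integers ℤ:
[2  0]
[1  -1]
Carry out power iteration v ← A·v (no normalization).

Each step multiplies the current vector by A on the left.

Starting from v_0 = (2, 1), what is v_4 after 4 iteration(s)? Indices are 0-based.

v_4 = (32, 11)

v_0 = (2, 1).
v_1 = A·v_0 = (4, 1).
v_2 = A·v_1 = (8, 3).
v_3 = A·v_2 = (16, 5).
v_4 = A·v_3 = (32, 11).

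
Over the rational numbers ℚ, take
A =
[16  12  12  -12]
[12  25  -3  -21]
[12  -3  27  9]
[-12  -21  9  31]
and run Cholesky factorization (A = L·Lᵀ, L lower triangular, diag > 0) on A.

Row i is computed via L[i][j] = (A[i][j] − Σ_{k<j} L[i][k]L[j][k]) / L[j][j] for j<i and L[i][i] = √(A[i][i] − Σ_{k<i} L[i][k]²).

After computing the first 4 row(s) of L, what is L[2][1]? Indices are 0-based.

Step 1: L[0][0] = √(16) = 4.
  L[1][0] = (12) / L[0][0] = 3.
Step 2: L[1][1] = √(16) = 4.
  L[2][0] = (12) / L[0][0] = 3.
  L[2][1] = (-12) / L[1][1] = -3.
Step 3: L[2][2] = √(9) = 3.
  L[3][0] = (-12) / L[0][0] = -3.
  L[3][1] = (-12) / L[1][1] = -3.
  L[3][2] = (9) / L[2][2] = 3.
Step 4: L[3][3] = √(4) = 2.

L[2][1] = -3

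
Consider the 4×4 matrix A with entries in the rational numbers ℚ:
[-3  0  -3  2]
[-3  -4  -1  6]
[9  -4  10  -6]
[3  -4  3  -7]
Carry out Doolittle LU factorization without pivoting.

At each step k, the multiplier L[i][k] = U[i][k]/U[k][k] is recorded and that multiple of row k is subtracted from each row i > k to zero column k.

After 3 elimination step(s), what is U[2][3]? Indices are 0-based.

Step 1: pivot at (0,0) is -3.
  row1 ← row1 − (1)·row0  ⇒  L[1][0]=1, U row1=(0, -4, 2, 4)
  row2 ← row2 − (-3)·row0  ⇒  L[2][0]=-3, U row2=(0, -4, 1, 0)
  row3 ← row3 − (-1)·row0  ⇒  L[3][0]=-1, U row3=(0, -4, 0, -5)
Step 2: pivot at (1,1) is -4.
  row2 ← row2 − (1)·row1  ⇒  L[2][1]=1, U row2=(0, 0, -1, -4)
  row3 ← row3 − (1)·row1  ⇒  L[3][1]=1, U row3=(0, 0, -2, -9)
Step 3: pivot at (2,2) is -1.
  row3 ← row3 − (2)·row2  ⇒  L[3][2]=2, U row3=(0, 0, 0, -1)

U[2][3] = -4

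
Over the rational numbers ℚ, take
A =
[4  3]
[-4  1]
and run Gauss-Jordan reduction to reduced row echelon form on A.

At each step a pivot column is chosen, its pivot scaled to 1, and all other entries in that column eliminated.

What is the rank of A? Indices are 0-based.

step 1: normalize row 0 (÷4) = (1, 3/4)
  row 1: subtract -4×row0 = (0, 4)
step 2: normalize row 1 (÷4) = (0, 1)
  row 0: subtract 3/4×row1 = (1, 0)

rank = 2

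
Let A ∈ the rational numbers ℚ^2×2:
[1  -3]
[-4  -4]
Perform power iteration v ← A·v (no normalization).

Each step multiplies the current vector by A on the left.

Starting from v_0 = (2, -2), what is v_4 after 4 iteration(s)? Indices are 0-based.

v_0 = (2, -2).
v_1 = A·v_0 = (8, 0).
v_2 = A·v_1 = (8, -32).
v_3 = A·v_2 = (104, 96).
v_4 = A·v_3 = (-184, -800).

v_4 = (-184, -800)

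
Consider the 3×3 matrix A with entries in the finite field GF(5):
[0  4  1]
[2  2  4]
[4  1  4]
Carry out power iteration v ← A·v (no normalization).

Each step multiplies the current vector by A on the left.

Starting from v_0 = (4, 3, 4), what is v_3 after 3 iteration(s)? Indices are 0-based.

v_0 = (4, 3, 4).
v_1 = A·v_0 = (1, 0, 0).
v_2 = A·v_1 = (0, 2, 4).
v_3 = A·v_2 = (2, 0, 3).

v_3 = (2, 0, 3)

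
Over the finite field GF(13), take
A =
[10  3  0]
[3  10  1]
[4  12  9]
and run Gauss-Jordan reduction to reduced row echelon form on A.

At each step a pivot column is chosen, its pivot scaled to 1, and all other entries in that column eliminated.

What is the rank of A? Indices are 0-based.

rank = 3

step 1: normalize row 0 (÷10) = (1, 12, 0)
  row 1: subtract 3×row0 = (0, 0, 1)
  row 2: subtract 4×row0 = (0, 3, 9)
step 2: exchange rows 1,2
step 2: normalize row 1 (÷3) = (0, 1, 3)
  row 0: subtract 12×row1 = (1, 0, 3)
step 3: normalize row 2 (÷1) = (0, 0, 1)
  row 0: subtract 3×row2 = (1, 0, 0)
  row 1: subtract 3×row2 = (0, 1, 0)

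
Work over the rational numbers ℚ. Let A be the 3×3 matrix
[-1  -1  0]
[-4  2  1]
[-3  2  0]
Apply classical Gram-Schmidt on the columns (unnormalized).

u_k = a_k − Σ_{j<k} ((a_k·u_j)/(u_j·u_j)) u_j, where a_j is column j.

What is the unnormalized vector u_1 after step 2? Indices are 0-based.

Step 1: u_0 = a_0 = (-1, -4, -3).
Step 2: u_1 = a_1 − (-1/2)·u_0 = (-3/2, 0, 1/2).

u_1 = (-3/2, 0, 1/2)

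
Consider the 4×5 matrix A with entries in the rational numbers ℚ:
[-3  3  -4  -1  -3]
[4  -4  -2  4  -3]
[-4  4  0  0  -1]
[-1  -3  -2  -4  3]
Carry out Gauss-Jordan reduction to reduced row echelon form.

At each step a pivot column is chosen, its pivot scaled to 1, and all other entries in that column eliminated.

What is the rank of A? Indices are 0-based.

pivot(0,0)=-3: scale R0 → (1, -1, 4/3, 1/3, 1)
  clear (1,0): R1 −= (4)R0 → (0, 0, -22/3, 8/3, -7)
  clear (2,0): R2 −= (-4)R0 → (0, 0, 16/3, 4/3, 3)
  clear (3,0): R3 −= (-1)R0 → (0, -4, -2/3, -11/3, 4)
pivot(1,1): swap R1↔R3
pivot(1,1)=-4: scale R1 → (0, 1, 1/6, 11/12, -1)
  clear (0,1): R0 −= (-1)R1 → (1, 0, 3/2, 5/4, 0)
pivot(2,2)=16/3: scale R2 → (0, 0, 1, 1/4, 9/16)
  clear (0,2): R0 −= (3/2)R2 → (1, 0, 0, 7/8, -27/32)
  clear (1,2): R1 −= (1/6)R2 → (0, 1, 0, 7/8, -35/32)
  clear (3,2): R3 −= (-22/3)R2 → (0, 0, 0, 9/2, -23/8)
pivot(3,3)=9/2: scale R3 → (0, 0, 0, 1, -23/36)
  clear (0,3): R0 −= (7/8)R3 → (1, 0, 0, 0, -41/144)
  clear (1,3): R1 −= (7/8)R3 → (0, 1, 0, 0, -77/144)
  clear (2,3): R2 −= (1/4)R3 → (0, 0, 1, 0, 13/18)

rank = 4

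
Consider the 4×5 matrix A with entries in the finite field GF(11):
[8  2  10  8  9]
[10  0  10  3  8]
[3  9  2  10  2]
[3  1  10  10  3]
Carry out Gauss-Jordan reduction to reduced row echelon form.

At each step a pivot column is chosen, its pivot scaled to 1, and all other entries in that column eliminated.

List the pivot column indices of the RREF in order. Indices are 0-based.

pivot columns: 0, 1, 2, 3

pivot(0,0)=8: scale R0 → (1, 3, 4, 1, 8)
  clear (1,0): R1 −= (10)R0 → (0, 3, 3, 4, 5)
  clear (2,0): R2 −= (3)R0 → (0, 0, 1, 7, 0)
  clear (3,0): R3 −= (3)R0 → (0, 3, 9, 7, 1)
pivot(1,1)=3: scale R1 → (0, 1, 1, 5, 9)
  clear (0,1): R0 −= (3)R1 → (1, 0, 1, 8, 3)
  clear (3,1): R3 −= (3)R1 → (0, 0, 6, 3, 7)
pivot(2,2)=1: scale R2 → (0, 0, 1, 7, 0)
  clear (0,2): R0 −= (1)R2 → (1, 0, 0, 1, 3)
  clear (1,2): R1 −= (1)R2 → (0, 1, 0, 9, 9)
  clear (3,2): R3 −= (6)R2 → (0, 0, 0, 5, 7)
pivot(3,3)=5: scale R3 → (0, 0, 0, 1, 8)
  clear (0,3): R0 −= (1)R3 → (1, 0, 0, 0, 6)
  clear (1,3): R1 −= (9)R3 → (0, 1, 0, 0, 3)
  clear (2,3): R2 −= (7)R3 → (0, 0, 1, 0, 10)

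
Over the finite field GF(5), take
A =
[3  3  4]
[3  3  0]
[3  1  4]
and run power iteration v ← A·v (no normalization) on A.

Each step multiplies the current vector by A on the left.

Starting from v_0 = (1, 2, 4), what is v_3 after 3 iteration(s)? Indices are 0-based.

v_0 = (1, 2, 4).
v_1 = A·v_0 = (0, 4, 1).
v_2 = A·v_1 = (1, 2, 3).
v_3 = A·v_2 = (1, 4, 2).

v_3 = (1, 4, 2)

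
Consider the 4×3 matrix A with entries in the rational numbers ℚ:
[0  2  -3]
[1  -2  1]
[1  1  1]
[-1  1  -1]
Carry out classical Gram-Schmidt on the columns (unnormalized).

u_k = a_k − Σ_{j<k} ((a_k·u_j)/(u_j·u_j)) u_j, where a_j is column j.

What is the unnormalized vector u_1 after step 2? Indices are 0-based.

Step 1: u_0 = a_0 = (0, 1, 1, -1).
Step 2: u_1 = a_1 − (-2/3)·u_0 = (2, -4/3, 5/3, 1/3).

u_1 = (2, -4/3, 5/3, 1/3)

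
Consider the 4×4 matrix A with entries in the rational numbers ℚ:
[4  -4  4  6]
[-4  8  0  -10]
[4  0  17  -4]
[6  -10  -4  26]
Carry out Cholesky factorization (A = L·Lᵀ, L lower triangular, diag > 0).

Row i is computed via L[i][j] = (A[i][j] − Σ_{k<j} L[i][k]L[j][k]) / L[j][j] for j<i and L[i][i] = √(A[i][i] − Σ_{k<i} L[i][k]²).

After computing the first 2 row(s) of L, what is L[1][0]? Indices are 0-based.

Step 1: L[0][0] = √(4) = 2.
  L[1][0] = (-4) / L[0][0] = -2.
Step 2: L[1][1] = √(4) = 2.

L[1][0] = -2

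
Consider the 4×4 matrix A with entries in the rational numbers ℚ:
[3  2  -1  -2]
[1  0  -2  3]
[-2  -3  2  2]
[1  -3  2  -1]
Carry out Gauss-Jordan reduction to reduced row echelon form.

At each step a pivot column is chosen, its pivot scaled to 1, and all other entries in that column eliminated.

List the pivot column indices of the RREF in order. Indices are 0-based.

pivot(0,0)=3: scale R0 → (1, 2/3, -1/3, -2/3)
  clear (1,0): R1 −= (1)R0 → (0, -2/3, -5/3, 11/3)
  clear (2,0): R2 −= (-2)R0 → (0, -5/3, 4/3, 2/3)
  clear (3,0): R3 −= (1)R0 → (0, -11/3, 7/3, -1/3)
pivot(1,1)=-2/3: scale R1 → (0, 1, 5/2, -11/2)
  clear (0,1): R0 −= (2/3)R1 → (1, 0, -2, 3)
  clear (2,1): R2 −= (-5/3)R1 → (0, 0, 11/2, -17/2)
  clear (3,1): R3 −= (-11/3)R1 → (0, 0, 23/2, -41/2)
pivot(2,2)=11/2: scale R2 → (0, 0, 1, -17/11)
  clear (0,2): R0 −= (-2)R2 → (1, 0, 0, -1/11)
  clear (1,2): R1 −= (5/2)R2 → (0, 1, 0, -18/11)
  clear (3,2): R3 −= (23/2)R2 → (0, 0, 0, -30/11)
pivot(3,3)=-30/11: scale R3 → (0, 0, 0, 1)
  clear (0,3): R0 −= (-1/11)R3 → (1, 0, 0, 0)
  clear (1,3): R1 −= (-18/11)R3 → (0, 1, 0, 0)
  clear (2,3): R2 −= (-17/11)R3 → (0, 0, 1, 0)

pivot columns: 0, 1, 2, 3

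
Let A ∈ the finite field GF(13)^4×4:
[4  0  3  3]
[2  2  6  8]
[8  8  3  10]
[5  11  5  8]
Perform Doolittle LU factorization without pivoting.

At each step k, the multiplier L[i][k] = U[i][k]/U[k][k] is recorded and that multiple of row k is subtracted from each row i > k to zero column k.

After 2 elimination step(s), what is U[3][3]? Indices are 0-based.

U[3][3] = 1

k=0: U[0][0]=4
  eliminate (1,0): mult=7, new row 1: (0, 2, 11, 0); set L[1][0]=7
  eliminate (2,0): mult=2, new row 2: (0, 8, 10, 4); set L[2][0]=2
  eliminate (3,0): mult=11, new row 3: (0, 11, 11, 1); set L[3][0]=11
k=1: U[1][1]=2
  eliminate (2,1): mult=4, new row 2: (0, 0, 5, 4); set L[2][1]=4
  eliminate (3,1): mult=12, new row 3: (0, 0, 9, 1); set L[3][1]=12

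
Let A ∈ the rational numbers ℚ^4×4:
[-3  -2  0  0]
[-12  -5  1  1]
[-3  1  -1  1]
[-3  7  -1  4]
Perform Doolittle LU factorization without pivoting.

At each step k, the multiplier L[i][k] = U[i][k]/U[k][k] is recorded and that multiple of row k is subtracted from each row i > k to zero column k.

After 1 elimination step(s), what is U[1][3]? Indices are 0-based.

k=0: U[0][0]=-3
  eliminate (1,0): mult=4, new row 1: (0, 3, 1, 1); set L[1][0]=4
  eliminate (2,0): mult=1, new row 2: (0, 3, -1, 1); set L[2][0]=1
  eliminate (3,0): mult=1, new row 3: (0, 9, -1, 4); set L[3][0]=1

U[1][3] = 1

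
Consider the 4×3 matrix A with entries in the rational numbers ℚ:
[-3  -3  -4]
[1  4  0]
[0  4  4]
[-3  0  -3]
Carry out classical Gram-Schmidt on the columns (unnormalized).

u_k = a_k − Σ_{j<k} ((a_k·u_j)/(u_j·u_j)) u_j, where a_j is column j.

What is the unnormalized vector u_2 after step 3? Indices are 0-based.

Step 1: u_0 = a_0 = (-3, 1, 0, -3).
Step 2: u_1 = a_1 − (13/19)·u_0 = (-18/19, 63/19, 4, 39/19).
Step 3: u_2 = a_2 − (21/19)·u_0 − (259/610)·u_1 = (-86/305, -1533/610, 702/305, -339/610).

u_2 = (-86/305, -1533/610, 702/305, -339/610)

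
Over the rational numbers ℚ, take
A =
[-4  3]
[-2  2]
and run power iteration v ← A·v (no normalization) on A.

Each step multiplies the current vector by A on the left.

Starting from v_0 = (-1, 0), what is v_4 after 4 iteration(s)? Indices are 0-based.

v_4 = (-76, -32)

v_0 = (-1, 0).
v_1 = A·v_0 = (4, 2).
v_2 = A·v_1 = (-10, -4).
v_3 = A·v_2 = (28, 12).
v_4 = A·v_3 = (-76, -32).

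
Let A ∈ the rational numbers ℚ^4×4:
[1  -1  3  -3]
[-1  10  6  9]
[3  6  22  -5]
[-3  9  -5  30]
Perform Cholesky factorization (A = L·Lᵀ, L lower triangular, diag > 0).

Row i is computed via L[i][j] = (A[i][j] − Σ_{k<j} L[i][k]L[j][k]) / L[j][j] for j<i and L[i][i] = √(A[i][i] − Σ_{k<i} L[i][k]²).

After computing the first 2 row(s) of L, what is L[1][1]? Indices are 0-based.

Step 1: L[0][0] = √(1) = 1.
  L[1][0] = (-1) / L[0][0] = -1.
Step 2: L[1][1] = √(9) = 3.

L[1][1] = 3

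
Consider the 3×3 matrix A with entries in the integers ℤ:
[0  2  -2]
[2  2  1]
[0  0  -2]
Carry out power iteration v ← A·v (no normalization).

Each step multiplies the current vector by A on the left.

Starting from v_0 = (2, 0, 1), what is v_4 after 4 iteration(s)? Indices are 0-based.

v_4 = (96, 72, 16)

v_0 = (2, 0, 1).
v_1 = A·v_0 = (-2, 5, -2).
v_2 = A·v_1 = (14, 4, 4).
v_3 = A·v_2 = (0, 40, -8).
v_4 = A·v_3 = (96, 72, 16).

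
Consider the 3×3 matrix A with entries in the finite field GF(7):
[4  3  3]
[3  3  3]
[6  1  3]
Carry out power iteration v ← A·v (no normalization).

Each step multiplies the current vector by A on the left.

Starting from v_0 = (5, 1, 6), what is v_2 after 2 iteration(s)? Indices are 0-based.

v_2 = (6, 0, 2)

v_0 = (5, 1, 6).
v_1 = A·v_0 = (6, 1, 0).
v_2 = A·v_1 = (6, 0, 2).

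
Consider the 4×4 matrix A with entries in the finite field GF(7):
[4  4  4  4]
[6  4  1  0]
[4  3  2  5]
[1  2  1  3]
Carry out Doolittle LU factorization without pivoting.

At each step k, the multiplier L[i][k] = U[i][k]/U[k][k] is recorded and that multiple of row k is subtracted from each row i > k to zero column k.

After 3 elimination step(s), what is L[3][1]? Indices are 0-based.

L[3][1] = 3

k=0: U[0][0]=4
  eliminate (1,0): mult=5, new row 1: (0, 5, 2, 1); set L[1][0]=5
  eliminate (2,0): mult=1, new row 2: (0, 6, 5, 1); set L[2][0]=1
  eliminate (3,0): mult=2, new row 3: (0, 1, 0, 2); set L[3][0]=2
k=1: U[1][1]=5
  eliminate (2,1): mult=4, new row 2: (0, 0, 4, 4); set L[2][1]=4
  eliminate (3,1): mult=3, new row 3: (0, 0, 1, 6); set L[3][1]=3
k=2: U[2][2]=4
  eliminate (3,2): mult=2, new row 3: (0, 0, 0, 5); set L[3][2]=2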